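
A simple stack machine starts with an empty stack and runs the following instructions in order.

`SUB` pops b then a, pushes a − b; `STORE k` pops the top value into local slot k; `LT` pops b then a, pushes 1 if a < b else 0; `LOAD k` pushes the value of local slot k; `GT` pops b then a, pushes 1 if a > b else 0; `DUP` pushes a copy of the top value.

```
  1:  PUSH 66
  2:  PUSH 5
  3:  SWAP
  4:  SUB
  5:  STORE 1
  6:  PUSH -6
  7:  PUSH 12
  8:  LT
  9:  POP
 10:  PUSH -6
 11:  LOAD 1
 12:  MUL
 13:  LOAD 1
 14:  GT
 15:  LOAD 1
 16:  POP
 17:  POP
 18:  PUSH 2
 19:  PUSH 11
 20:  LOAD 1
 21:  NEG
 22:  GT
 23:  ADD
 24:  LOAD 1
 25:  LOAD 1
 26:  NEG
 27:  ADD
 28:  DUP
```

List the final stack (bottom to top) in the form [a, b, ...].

[2, 0, 0]

PUSH 66 → [66]
PUSH 5  → [66, 5]
SWAP    → [5, 66]
SUB     → [-61]
STORE 1 → []
PUSH -6 → [-6]
PUSH 12 → [-6, 12]
LT      → [1]
POP     → []
PUSH -6 → [-6]
LOAD 1  → [-6, -61]
MUL     → [366]
LOAD 1  → [366, -61]
GT      → [1]
LOAD 1  → [1, -61]
POP     → [1]
POP     → []
PUSH 2  → [2]
PUSH 11 → [2, 11]
LOAD 1  → [2, 11, -61]
NEG     → [2, 11, 61]
GT      → [2, 0]
ADD     → [2]
LOAD 1  → [2, -61]
LOAD 1  → [2, -61, -61]
NEG     → [2, -61, 61]
ADD     → [2, 0]
DUP     → [2, 0, 0]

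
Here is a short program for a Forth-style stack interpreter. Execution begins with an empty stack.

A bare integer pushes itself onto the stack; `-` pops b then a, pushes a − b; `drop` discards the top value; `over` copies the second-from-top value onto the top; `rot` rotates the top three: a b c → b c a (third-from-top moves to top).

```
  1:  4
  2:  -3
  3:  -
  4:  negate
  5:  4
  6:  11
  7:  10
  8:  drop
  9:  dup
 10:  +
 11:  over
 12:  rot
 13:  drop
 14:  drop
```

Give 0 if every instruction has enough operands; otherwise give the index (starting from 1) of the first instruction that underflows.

0

4      : 4
-3     : 4 -3
-      : 7
negate : -7
4      : -7 4
11     : -7 4 11
10     : -7 4 11 10
drop   : -7 4 11
dup    : -7 4 11 11
+      : -7 4 22
over   : -7 4 22 4
rot    : -7 22 4 4
drop   : -7 22 4
drop   : -7 22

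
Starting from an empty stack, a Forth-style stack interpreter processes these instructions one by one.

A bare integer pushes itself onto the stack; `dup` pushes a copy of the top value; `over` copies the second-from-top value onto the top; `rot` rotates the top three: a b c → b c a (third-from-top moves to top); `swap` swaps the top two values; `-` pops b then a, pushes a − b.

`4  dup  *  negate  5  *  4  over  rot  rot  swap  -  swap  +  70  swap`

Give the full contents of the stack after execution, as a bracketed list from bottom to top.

[70, 4]

4      : [4]
dup    : [4, 4]
*      : [16]
negate : [-16]
5      : [-16, 5]
*      : [-80]
4      : [-80, 4]
over   : [-80, 4, -80]
rot    : [4, -80, -80]
rot    : [-80, -80, 4]
swap   : [-80, 4, -80]
-      : [-80, 84]
swap   : [84, -80]
+      : [4]
70     : [4, 70]
swap   : [70, 4]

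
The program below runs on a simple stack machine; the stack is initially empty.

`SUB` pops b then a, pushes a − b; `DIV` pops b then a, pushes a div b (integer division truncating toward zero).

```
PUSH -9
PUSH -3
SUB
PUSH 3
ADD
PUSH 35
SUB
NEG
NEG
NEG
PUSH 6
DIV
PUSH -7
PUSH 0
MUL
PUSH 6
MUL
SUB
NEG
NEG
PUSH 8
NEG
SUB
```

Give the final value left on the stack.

PUSH -9 → [-9]
PUSH -3 → [-9, -3]
SUB     → [-6]
PUSH 3  → [-6, 3]
ADD     → [-3]
PUSH 35 → [-3, 35]
SUB     → [-38]
NEG     → [38]
NEG     → [-38]
NEG     → [38]
PUSH 6  → [38, 6]
DIV     → [6]
PUSH -7 → [6, -7]
PUSH 0  → [6, -7, 0]
MUL     → [6, 0]
PUSH 6  → [6, 0, 6]
MUL     → [6, 0]
SUB     → [6]
NEG     → [-6]
NEG     → [6]
PUSH 8  → [6, 8]
NEG     → [6, -8]
SUB     → [14]

14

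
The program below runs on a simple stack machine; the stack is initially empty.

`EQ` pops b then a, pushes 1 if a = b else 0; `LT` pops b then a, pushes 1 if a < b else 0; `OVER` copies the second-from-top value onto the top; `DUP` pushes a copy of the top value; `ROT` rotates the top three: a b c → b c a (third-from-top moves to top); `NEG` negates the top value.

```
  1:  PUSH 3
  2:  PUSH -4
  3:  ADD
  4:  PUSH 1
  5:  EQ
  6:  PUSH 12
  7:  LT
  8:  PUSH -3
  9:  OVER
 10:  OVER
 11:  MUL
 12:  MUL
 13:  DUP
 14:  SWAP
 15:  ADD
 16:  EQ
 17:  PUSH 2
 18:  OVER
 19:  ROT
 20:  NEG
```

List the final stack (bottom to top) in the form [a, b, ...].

PUSH 3  -> 3
PUSH -4 -> 3 -4
ADD     -> -1
PUSH 1  -> -1 1
EQ      -> 0
PUSH 12 -> 0 12
LT      -> 1
PUSH -3 -> 1 -3
OVER    -> 1 -3 1
OVER    -> 1 -3 1 -3
MUL     -> 1 -3 -3
MUL     -> 1 9
DUP     -> 1 9 9
SWAP    -> 1 9 9
ADD     -> 1 18
EQ      -> 0
PUSH 2  -> 0 2
OVER    -> 0 2 0
ROT     -> 2 0 0
NEG     -> 2 0 0

[2, 0, 0]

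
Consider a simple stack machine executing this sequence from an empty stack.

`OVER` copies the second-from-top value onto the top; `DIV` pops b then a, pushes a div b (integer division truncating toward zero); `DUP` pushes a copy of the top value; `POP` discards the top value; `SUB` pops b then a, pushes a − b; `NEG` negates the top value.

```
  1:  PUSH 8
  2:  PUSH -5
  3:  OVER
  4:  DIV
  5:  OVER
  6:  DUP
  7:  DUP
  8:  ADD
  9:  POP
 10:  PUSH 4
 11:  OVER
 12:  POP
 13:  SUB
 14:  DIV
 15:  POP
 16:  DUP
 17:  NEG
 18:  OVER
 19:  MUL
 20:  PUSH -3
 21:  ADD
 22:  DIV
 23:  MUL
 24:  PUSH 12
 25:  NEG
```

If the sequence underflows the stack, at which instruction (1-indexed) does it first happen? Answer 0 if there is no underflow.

PUSH 8  -> [8]
PUSH -5 -> [8, -5]
OVER    -> [8, -5, 8]
DIV     -> [8, 0]
OVER    -> [8, 0, 8]
DUP     -> [8, 0, 8, 8]
DUP     -> [8, 0, 8, 8, 8]
ADD     -> [8, 0, 8, 16]
POP     -> [8, 0, 8]
PUSH 4  -> [8, 0, 8, 4]
OVER    -> [8, 0, 8, 4, 8]
POP     -> [8, 0, 8, 4]
SUB     -> [8, 0, 4]
DIV     -> [8, 0]
POP     -> [8]
DUP     -> [8, 8]
NEG     -> [8, -8]
OVER    -> [8, -8, 8]
MUL     -> [8, -64]
PUSH -3 -> [8, -64, -3]
ADD     -> [8, -67]
DIV     -> [0]
MUL  — needs 2 operands, stack has 1 → underflow

23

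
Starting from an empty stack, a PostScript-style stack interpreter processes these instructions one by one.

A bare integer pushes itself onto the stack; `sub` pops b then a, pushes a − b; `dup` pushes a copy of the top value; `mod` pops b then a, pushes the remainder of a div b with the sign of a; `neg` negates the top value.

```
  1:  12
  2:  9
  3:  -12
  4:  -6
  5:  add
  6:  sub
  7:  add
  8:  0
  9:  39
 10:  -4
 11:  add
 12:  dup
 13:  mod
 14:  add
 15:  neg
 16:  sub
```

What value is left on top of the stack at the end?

39

12  -> [12]
9   -> [12, 9]
-12 -> [12, 9, -12]
-6  -> [12, 9, -12, -6]
add -> [12, 9, -18]
sub -> [12, 27]
add -> [39]
0   -> [39, 0]
39  -> [39, 0, 39]
-4  -> [39, 0, 39, -4]
add -> [39, 0, 35]
dup -> [39, 0, 35, 35]
mod -> [39, 0, 0]
add -> [39, 0]
neg -> [39, 0]
sub -> [39]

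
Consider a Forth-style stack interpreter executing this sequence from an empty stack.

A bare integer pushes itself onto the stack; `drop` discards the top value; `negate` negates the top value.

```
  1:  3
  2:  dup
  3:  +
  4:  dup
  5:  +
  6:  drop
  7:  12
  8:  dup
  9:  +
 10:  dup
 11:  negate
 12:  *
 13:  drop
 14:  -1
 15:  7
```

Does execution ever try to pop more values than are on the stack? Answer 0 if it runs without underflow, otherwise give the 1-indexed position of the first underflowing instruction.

0

3      : [3]
dup    : [3, 3]
+      : [6]
dup    : [6, 6]
+      : [12]
drop   : []
12     : [12]
dup    : [12, 12]
+      : [24]
dup    : [24, 24]
negate : [24, -24]
*      : [-576]
drop   : []
-1     : [-1]
7      : [-1, 7]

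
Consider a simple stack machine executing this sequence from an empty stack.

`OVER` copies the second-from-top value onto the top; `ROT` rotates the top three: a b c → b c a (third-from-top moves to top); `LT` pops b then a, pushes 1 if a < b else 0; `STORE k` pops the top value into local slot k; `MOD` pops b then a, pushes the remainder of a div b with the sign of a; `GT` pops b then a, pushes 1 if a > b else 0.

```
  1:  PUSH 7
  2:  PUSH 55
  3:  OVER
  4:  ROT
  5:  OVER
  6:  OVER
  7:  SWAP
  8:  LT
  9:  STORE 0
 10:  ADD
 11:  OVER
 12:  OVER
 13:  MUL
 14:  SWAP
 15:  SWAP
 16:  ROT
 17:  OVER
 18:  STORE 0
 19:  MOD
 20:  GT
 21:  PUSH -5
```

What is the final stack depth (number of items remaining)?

2

PUSH 7  → 7
PUSH 55 → 7 55
OVER    → 7 55 7
ROT     → 55 7 7
OVER    → 55 7 7 7
OVER    → 55 7 7 7 7
SWAP    → 55 7 7 7 7
LT      → 55 7 7 0
STORE 0 → 55 7 7
ADD     → 55 14
OVER    → 55 14 55
OVER    → 55 14 55 14
MUL     → 55 14 770
SWAP    → 55 770 14
SWAP    → 55 14 770
ROT     → 14 770 55
OVER    → 14 770 55 770
STORE 0 → 14 770 55
MOD     → 14 0
GT      → 1
PUSH -5 → 1 -5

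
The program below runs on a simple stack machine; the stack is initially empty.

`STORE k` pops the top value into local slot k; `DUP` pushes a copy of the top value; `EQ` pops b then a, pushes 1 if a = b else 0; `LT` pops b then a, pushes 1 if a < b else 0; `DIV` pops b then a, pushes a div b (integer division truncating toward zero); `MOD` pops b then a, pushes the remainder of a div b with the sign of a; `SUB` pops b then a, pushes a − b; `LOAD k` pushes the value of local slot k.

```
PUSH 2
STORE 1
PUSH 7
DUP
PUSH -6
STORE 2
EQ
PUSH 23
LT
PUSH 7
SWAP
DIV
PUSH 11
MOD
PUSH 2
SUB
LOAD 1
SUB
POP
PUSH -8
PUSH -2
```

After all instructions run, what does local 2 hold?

PUSH 2   2
STORE 1  (empty)
PUSH 7   7
DUP      7 7
PUSH -6  7 7 -6
STORE 2  7 7
EQ       1
PUSH 23  1 23
LT       1
PUSH 7   1 7
SWAP     7 1
DIV      7
PUSH 11  7 11
MOD      7
PUSH 2   7 2
SUB      5
LOAD 1   5 2
SUB      3
POP      (empty)
PUSH -8  -8
PUSH -2  -8 -2

-6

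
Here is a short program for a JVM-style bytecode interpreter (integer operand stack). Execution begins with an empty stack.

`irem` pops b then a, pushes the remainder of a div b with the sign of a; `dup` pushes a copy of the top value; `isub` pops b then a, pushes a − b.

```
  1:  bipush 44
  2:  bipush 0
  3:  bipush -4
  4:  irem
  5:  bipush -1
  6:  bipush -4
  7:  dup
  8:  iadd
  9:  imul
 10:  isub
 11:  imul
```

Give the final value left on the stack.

bipush 44 → 44
bipush 0  → 44 0
bipush -4 → 44 0 -4
irem      → 44 0
bipush -1 → 44 0 -1
bipush -4 → 44 0 -1 -4
dup       → 44 0 -1 -4 -4
iadd      → 44 0 -1 -8
imul      → 44 0 8
isub      → 44 -8
imul      → -352

-352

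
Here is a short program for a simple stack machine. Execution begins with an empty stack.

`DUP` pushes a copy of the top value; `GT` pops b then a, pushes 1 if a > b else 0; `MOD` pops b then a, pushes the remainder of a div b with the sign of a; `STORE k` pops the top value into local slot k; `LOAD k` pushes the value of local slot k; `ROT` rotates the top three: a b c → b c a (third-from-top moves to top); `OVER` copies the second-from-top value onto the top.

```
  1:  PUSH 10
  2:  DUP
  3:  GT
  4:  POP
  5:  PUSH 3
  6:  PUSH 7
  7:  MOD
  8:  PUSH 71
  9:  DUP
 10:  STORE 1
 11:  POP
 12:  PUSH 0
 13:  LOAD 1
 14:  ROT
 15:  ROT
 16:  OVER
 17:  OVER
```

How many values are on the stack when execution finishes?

PUSH 10 : [10]
DUP     : [10, 10]
GT      : [0]
POP     : []
PUSH 3  : [3]
PUSH 7  : [3, 7]
MOD     : [3]
PUSH 71 : [3, 71]
DUP     : [3, 71, 71]
STORE 1 : [3, 71]
POP     : [3]
PUSH 0  : [3, 0]
LOAD 1  : [3, 0, 71]
ROT     : [0, 71, 3]
ROT     : [71, 3, 0]
OVER    : [71, 3, 0, 3]
OVER    : [71, 3, 0, 3, 0]

5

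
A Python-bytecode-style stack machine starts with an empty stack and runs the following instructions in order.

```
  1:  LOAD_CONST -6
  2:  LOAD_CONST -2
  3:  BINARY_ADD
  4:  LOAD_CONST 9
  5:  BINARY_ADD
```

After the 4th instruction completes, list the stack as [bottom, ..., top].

LOAD_CONST -6 → [-6]
LOAD_CONST -2 → [-6, -2]
BINARY_ADD    → [-8]
LOAD_CONST 9  → [-8, 9]

[-8, 9]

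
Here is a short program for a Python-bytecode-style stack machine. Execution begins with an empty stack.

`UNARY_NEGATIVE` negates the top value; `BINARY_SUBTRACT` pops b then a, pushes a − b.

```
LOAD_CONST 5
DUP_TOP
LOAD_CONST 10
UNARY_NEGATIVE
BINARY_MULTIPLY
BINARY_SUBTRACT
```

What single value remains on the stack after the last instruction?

LOAD_CONST 5    : [5]
DUP_TOP         : [5, 5]
LOAD_CONST 10   : [5, 5, 10]
UNARY_NEGATIVE  : [5, 5, -10]
BINARY_MULTIPLY : [5, -50]
BINARY_SUBTRACT : [55]

55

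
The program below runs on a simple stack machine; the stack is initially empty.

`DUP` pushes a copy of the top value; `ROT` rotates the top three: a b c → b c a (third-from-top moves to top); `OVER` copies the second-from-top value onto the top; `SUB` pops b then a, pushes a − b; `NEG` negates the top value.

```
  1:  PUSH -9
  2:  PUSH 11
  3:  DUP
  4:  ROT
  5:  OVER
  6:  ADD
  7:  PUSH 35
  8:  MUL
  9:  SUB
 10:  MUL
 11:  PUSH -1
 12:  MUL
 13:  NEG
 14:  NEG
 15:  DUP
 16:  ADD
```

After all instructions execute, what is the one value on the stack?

1298

PUSH -9  -9
PUSH 11  -9 11
DUP      -9 11 11
ROT      11 11 -9
OVER     11 11 -9 11
ADD      11 11 2
PUSH 35  11 11 2 35
MUL      11 11 70
SUB      11 -59
MUL      -649
PUSH -1  -649 -1
MUL      649
NEG      -649
NEG      649
DUP      649 649
ADD      1298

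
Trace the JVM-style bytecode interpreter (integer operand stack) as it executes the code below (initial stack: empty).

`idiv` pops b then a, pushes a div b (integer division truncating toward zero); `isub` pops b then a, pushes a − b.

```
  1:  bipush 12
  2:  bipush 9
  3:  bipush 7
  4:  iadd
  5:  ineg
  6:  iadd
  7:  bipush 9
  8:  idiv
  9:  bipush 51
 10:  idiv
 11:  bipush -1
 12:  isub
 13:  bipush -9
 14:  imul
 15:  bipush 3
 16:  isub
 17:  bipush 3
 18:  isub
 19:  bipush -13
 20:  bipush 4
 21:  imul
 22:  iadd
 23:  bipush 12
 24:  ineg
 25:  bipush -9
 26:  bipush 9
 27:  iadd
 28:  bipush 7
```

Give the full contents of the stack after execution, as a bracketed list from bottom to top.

bipush 12  : 12
bipush 9   : 12 9
bipush 7   : 12 9 7
iadd       : 12 16
ineg       : 12 -16
iadd       : -4
bipush 9   : -4 9
idiv       : 0
bipush 51  : 0 51
idiv       : 0
bipush -1  : 0 -1
isub       : 1
bipush -9  : 1 -9
imul       : -9
bipush 3   : -9 3
isub       : -12
bipush 3   : -12 3
isub       : -15
bipush -13 : -15 -13
bipush 4   : -15 -13 4
imul       : -15 -52
iadd       : -67
bipush 12  : -67 12
ineg       : -67 -12
bipush -9  : -67 -12 -9
bipush 9   : -67 -12 -9 9
iadd       : -67 -12 0
bipush 7   : -67 -12 0 7

[-67, -12, 0, 7]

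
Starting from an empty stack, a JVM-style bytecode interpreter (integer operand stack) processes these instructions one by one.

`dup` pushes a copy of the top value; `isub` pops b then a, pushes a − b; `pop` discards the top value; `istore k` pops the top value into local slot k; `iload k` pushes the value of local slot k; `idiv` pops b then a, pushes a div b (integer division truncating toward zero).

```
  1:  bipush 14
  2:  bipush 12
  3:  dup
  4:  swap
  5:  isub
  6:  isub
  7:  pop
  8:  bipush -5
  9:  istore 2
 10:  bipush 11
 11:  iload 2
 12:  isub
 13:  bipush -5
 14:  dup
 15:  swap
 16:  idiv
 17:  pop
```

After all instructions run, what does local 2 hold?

-5

bipush 14  [14]
bipush 12  [14, 12]
dup        [14, 12, 12]
swap       [14, 12, 12]
isub       [14, 0]
isub       [14]
pop        []
bipush -5  [-5]
istore 2   []
bipush 11  [11]
iload 2    [11, -5]
isub       [16]
bipush -5  [16, -5]
dup        [16, -5, -5]
swap       [16, -5, -5]
idiv       [16, 1]
pop        [16]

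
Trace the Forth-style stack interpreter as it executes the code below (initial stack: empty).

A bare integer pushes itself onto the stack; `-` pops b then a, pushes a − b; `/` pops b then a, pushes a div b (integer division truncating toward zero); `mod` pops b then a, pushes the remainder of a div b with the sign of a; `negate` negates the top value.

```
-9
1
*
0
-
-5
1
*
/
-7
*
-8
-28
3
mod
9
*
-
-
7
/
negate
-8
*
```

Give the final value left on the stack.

-9     : [-9]
1      : [-9, 1]
*      : [-9]
0      : [-9, 0]
-      : [-9]
-5     : [-9, -5]
1      : [-9, -5, 1]
*      : [-9, -5]
/      : [1]
-7     : [1, -7]
*      : [-7]
-8     : [-7, -8]
-28    : [-7, -8, -28]
3      : [-7, -8, -28, 3]
mod    : [-7, -8, -1]
9      : [-7, -8, -1, 9]
*      : [-7, -8, -9]
-      : [-7, 1]
-      : [-8]
7      : [-8, 7]
/      : [-1]
negate : [1]
-8     : [1, -8]
*      : [-8]

-8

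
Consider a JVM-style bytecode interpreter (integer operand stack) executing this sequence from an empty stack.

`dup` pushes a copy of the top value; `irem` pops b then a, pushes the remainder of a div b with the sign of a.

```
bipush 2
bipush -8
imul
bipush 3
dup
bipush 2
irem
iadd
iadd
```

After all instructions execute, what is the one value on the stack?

bipush 2  -> 2
bipush -8 -> 2 -8
imul      -> -16
bipush 3  -> -16 3
dup       -> -16 3 3
bipush 2  -> -16 3 3 2
irem      -> -16 3 1
iadd      -> -16 4
iadd      -> -12

-12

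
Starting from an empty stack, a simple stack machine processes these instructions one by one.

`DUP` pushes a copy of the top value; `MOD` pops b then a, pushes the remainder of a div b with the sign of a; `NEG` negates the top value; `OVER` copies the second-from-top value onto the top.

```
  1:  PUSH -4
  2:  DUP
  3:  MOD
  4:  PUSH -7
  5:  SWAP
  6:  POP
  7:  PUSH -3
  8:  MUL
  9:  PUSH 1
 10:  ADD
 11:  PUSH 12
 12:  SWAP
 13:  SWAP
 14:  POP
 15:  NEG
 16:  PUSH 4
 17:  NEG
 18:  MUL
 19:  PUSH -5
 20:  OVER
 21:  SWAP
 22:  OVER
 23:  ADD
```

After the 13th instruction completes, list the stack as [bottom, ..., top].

PUSH -4  [-4]
DUP      [-4, -4]
MOD      [0]
PUSH -7  [0, -7]
SWAP     [-7, 0]
POP      [-7]
PUSH -3  [-7, -3]
MUL      [21]
PUSH 1   [21, 1]
ADD      [22]
PUSH 12  [22, 12]
SWAP     [12, 22]
SWAP     [22, 12]

[22, 12]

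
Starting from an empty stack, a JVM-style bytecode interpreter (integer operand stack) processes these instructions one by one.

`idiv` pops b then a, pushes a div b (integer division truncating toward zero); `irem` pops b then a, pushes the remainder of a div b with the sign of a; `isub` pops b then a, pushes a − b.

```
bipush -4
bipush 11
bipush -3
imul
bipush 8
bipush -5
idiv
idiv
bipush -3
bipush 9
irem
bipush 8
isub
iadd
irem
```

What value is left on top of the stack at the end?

-4

bipush -4 -> -4
bipush 11 -> -4 11
bipush -3 -> -4 11 -3
imul      -> -4 -33
bipush 8  -> -4 -33 8
bipush -5 -> -4 -33 8 -5
idiv      -> -4 -33 -1
idiv      -> -4 33
bipush -3 -> -4 33 -3
bipush 9  -> -4 33 -3 9
irem      -> -4 33 -3
bipush 8  -> -4 33 -3 8
isub      -> -4 33 -11
iadd      -> -4 22
irem      -> -4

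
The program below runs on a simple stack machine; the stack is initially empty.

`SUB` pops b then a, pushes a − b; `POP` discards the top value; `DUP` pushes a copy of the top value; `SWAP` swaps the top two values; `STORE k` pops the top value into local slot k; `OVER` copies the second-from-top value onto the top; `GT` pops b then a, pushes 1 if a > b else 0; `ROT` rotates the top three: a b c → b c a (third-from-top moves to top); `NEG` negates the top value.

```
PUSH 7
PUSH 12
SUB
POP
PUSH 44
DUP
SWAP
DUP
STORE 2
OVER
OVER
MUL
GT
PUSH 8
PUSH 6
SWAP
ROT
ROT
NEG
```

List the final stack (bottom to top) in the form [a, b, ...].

PUSH 7  → 7
PUSH 12 → 7 12
SUB     → -5
POP     → (empty)
PUSH 44 → 44
DUP     → 44 44
SWAP    → 44 44
DUP     → 44 44 44
STORE 2 → 44 44
OVER    → 44 44 44
OVER    → 44 44 44 44
MUL     → 44 44 1936
GT      → 44 0
PUSH 8  → 44 0 8
PUSH 6  → 44 0 8 6
SWAP    → 44 0 6 8
ROT     → 44 6 8 0
ROT     → 44 8 0 6
NEG     → 44 8 0 -6

[44, 8, 0, -6]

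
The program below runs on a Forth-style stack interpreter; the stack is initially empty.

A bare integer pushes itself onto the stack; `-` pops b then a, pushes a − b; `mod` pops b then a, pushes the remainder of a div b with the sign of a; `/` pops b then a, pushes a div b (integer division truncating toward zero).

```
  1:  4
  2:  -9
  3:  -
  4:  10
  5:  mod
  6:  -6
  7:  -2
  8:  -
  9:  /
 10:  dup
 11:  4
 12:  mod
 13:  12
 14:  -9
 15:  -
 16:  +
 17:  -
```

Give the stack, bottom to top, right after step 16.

4   : [4]
-9  : [4, -9]
-   : [13]
10  : [13, 10]
mod : [3]
-6  : [3, -6]
-2  : [3, -6, -2]
-   : [3, -4]
/   : [0]
dup : [0, 0]
4   : [0, 0, 4]
mod : [0, 0]
12  : [0, 0, 12]
-9  : [0, 0, 12, -9]
-   : [0, 0, 21]
+   : [0, 21]

[0, 21]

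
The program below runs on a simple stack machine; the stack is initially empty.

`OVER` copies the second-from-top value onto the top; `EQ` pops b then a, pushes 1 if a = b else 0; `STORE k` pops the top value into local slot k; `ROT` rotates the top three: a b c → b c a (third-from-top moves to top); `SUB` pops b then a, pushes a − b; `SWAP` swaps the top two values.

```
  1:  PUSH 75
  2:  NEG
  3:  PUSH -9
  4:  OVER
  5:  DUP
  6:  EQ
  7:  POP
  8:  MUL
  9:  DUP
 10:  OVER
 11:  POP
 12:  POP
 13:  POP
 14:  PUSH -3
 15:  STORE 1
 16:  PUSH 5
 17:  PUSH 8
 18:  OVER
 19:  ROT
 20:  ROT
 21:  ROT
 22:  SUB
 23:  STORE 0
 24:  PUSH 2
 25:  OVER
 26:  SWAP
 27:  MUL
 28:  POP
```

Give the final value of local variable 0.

PUSH 75 → 75
NEG     → -75
PUSH -9 → -75 -9
OVER    → -75 -9 -75
DUP     → -75 -9 -75 -75
EQ      → -75 -9 1
POP     → -75 -9
MUL     → 675
DUP     → 675 675
OVER    → 675 675 675
POP     → 675 675
POP     → 675
POP     → (empty)
PUSH -3 → -3
STORE 1 → (empty)
PUSH 5  → 5
PUSH 8  → 5 8
OVER    → 5 8 5
ROT     → 8 5 5
ROT     → 5 5 8
ROT     → 5 8 5
SUB     → 5 3
STORE 0 → 5
PUSH 2  → 5 2
OVER    → 5 2 5
SWAP    → 5 5 2
MUL     → 5 10
POP     → 5

3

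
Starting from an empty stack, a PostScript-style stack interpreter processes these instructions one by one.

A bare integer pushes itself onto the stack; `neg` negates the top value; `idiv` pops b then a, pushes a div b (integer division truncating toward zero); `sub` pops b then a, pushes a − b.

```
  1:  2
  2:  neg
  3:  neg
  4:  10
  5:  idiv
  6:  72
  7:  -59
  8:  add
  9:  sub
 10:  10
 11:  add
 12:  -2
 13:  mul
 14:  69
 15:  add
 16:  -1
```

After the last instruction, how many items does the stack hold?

2

2    → 2
neg  → -2
neg  → 2
10   → 2 10
idiv → 0
72   → 0 72
-59  → 0 72 -59
add  → 0 13
sub  → -13
10   → -13 10
add  → -3
-2   → -3 -2
mul  → 6
69   → 6 69
add  → 75
-1   → 75 -1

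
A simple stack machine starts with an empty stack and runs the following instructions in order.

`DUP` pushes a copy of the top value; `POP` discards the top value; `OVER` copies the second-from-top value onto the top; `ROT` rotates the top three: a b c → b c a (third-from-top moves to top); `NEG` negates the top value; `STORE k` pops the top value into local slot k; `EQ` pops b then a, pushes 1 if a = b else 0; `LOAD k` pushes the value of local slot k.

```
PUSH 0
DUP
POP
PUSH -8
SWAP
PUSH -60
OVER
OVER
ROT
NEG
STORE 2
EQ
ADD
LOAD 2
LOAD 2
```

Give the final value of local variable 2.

60

PUSH 0    [0]
DUP       [0, 0]
POP       [0]
PUSH -8   [0, -8]
SWAP      [-8, 0]
PUSH -60  [-8, 0, -60]
OVER      [-8, 0, -60, 0]
OVER      [-8, 0, -60, 0, -60]
ROT       [-8, 0, 0, -60, -60]
NEG       [-8, 0, 0, -60, 60]
STORE 2   [-8, 0, 0, -60]
EQ        [-8, 0, 0]
ADD       [-8, 0]
LOAD 2    [-8, 0, 60]
LOAD 2    [-8, 0, 60, 60]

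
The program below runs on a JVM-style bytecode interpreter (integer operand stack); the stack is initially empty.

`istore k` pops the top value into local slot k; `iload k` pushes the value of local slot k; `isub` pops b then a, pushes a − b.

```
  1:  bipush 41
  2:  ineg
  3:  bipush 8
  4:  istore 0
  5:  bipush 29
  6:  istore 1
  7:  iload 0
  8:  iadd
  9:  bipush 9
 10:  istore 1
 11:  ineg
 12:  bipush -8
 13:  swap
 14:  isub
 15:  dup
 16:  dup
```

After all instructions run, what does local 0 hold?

bipush 41 -> [41]
ineg      -> [-41]
bipush 8  -> [-41, 8]
istore 0  -> [-41]
bipush 29 -> [-41, 29]
istore 1  -> [-41]
iload 0   -> [-41, 8]
iadd      -> [-33]
bipush 9  -> [-33, 9]
istore 1  -> [-33]
ineg      -> [33]
bipush -8 -> [33, -8]
swap      -> [-8, 33]
isub      -> [-41]
dup       -> [-41, -41]
dup       -> [-41, -41, -41]

8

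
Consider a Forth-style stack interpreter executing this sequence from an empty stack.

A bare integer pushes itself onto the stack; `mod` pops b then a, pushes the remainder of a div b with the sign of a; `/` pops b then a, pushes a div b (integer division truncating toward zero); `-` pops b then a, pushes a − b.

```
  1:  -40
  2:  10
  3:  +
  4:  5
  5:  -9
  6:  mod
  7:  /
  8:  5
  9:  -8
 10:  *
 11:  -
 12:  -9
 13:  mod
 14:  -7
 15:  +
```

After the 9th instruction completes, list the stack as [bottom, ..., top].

-40 : [-40]
10  : [-40, 10]
+   : [-30]
5   : [-30, 5]
-9  : [-30, 5, -9]
mod : [-30, 5]
/   : [-6]
5   : [-6, 5]
-8  : [-6, 5, -8]

[-6, 5, -8]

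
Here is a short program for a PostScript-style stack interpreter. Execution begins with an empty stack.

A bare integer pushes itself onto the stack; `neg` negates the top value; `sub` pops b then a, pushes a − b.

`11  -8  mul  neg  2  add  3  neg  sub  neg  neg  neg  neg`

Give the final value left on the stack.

93

11  → 11
-8  → 11 -8
mul → -88
neg → 88
2   → 88 2
add → 90
3   → 90 3
neg → 90 -3
sub → 93
neg → -93
neg → 93
neg → -93
neg → 93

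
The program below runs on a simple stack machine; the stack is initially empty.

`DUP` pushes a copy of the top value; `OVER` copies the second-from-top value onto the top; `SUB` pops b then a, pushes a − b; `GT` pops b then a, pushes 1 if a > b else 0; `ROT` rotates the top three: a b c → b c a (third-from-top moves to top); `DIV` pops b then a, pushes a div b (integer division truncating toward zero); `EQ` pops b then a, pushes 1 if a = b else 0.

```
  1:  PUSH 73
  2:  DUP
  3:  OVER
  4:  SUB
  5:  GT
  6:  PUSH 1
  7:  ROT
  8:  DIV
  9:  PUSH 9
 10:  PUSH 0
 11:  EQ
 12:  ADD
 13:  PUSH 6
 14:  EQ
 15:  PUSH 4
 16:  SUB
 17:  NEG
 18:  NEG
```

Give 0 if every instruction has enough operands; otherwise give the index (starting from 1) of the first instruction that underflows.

7

PUSH 73 : [73]
DUP     : [73, 73]
OVER    : [73, 73, 73]
SUB     : [73, 0]
GT      : [1]
PUSH 1  : [1, 1]
ROT  — needs 3 operands, stack has 2 → underflow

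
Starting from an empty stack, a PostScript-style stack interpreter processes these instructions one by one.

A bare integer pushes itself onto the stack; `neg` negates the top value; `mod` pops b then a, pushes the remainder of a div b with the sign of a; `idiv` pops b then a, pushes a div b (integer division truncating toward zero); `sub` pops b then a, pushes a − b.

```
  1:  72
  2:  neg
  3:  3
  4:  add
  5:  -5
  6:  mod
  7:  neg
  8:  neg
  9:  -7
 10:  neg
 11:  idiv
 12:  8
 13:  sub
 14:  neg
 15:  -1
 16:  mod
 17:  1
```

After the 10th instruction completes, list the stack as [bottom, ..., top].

[-4, 7]

72  : 72
neg : -72
3   : -72 3
add : -69
-5  : -69 -5
mod : -4
neg : 4
neg : -4
-7  : -4 -7
neg : -4 7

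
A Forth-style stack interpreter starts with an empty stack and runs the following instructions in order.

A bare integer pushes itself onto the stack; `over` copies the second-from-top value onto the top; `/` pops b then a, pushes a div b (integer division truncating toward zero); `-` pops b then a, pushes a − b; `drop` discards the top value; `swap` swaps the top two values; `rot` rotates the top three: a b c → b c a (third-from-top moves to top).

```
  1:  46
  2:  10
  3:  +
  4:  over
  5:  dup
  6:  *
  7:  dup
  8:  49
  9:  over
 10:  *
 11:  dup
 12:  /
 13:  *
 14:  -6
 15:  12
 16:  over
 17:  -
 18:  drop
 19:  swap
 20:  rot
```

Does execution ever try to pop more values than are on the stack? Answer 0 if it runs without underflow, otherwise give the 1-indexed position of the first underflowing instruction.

4

46 → [46]
10 → [46, 10]
+  → [56]
over  — needs 2 operands, stack has 1 → underflow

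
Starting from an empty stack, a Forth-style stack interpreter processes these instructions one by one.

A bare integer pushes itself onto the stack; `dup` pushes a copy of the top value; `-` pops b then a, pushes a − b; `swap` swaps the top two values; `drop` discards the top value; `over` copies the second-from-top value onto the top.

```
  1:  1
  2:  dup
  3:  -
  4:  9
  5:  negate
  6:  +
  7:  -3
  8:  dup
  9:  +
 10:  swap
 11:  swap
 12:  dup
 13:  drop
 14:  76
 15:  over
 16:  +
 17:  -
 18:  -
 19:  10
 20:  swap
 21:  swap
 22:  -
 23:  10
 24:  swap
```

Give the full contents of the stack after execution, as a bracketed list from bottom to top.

1      : 1
dup    : 1 1
-      : 0
9      : 0 9
negate : 0 -9
+      : -9
-3     : -9 -3
dup    : -9 -3 -3
+      : -9 -6
swap   : -6 -9
swap   : -9 -6
dup    : -9 -6 -6
drop   : -9 -6
76     : -9 -6 76
over   : -9 -6 76 -6
+      : -9 -6 70
-      : -9 -76
-      : 67
10     : 67 10
swap   : 10 67
swap   : 67 10
-      : 57
10     : 57 10
swap   : 10 57

[10, 57]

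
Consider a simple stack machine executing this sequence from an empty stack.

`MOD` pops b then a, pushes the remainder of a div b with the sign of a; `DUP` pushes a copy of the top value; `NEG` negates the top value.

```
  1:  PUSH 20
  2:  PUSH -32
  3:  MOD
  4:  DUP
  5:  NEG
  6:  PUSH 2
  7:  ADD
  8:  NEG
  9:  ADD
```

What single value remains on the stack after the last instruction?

PUSH 20  → [20]
PUSH -32 → [20, -32]
MOD      → [20]
DUP      → [20, 20]
NEG      → [20, -20]
PUSH 2   → [20, -20, 2]
ADD      → [20, -18]
NEG      → [20, 18]
ADD      → [38]

38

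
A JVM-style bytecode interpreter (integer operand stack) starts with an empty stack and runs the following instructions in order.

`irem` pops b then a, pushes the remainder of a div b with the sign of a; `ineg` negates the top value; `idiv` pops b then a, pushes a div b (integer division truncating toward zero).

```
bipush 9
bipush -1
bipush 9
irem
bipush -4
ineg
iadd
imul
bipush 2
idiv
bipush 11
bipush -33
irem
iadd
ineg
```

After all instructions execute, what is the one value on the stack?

bipush 9   -> [9]
bipush -1  -> [9, -1]
bipush 9   -> [9, -1, 9]
irem       -> [9, -1]
bipush -4  -> [9, -1, -4]
ineg       -> [9, -1, 4]
iadd       -> [9, 3]
imul       -> [27]
bipush 2   -> [27, 2]
idiv       -> [13]
bipush 11  -> [13, 11]
bipush -33 -> [13, 11, -33]
irem       -> [13, 11]
iadd       -> [24]
ineg       -> [-24]

-24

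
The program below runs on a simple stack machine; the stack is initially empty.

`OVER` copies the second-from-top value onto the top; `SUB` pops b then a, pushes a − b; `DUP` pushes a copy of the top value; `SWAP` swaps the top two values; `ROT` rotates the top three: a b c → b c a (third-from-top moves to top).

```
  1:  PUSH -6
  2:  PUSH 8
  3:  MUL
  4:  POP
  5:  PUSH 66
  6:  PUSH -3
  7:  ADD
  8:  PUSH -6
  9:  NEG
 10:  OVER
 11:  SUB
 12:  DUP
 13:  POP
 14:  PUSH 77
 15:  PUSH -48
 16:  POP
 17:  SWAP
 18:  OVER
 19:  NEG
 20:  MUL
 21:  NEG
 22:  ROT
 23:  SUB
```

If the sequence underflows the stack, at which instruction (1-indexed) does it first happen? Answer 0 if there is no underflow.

0

PUSH -6  : -6
PUSH 8   : -6 8
MUL      : -48
POP      : (empty)
PUSH 66  : 66
PUSH -3  : 66 -3
ADD      : 63
PUSH -6  : 63 -6
NEG      : 63 6
OVER     : 63 6 63
SUB      : 63 -57
DUP      : 63 -57 -57
POP      : 63 -57
PUSH 77  : 63 -57 77
PUSH -48 : 63 -57 77 -48
POP      : 63 -57 77
SWAP     : 63 77 -57
OVER     : 63 77 -57 77
NEG      : 63 77 -57 -77
MUL      : 63 77 4389
NEG      : 63 77 -4389
ROT      : 77 -4389 63
SUB      : 77 -4452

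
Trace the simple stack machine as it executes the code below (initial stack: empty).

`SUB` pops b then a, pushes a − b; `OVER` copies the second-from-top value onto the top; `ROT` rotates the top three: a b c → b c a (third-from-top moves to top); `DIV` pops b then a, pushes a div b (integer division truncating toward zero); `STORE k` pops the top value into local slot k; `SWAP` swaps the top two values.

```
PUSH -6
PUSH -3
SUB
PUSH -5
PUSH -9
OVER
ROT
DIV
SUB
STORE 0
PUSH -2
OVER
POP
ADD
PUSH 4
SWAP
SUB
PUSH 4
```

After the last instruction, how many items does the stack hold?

2

PUSH -6  [-6]
PUSH -3  [-6, -3]
SUB      [-3]
PUSH -5  [-3, -5]
PUSH -9  [-3, -5, -9]
OVER     [-3, -5, -9, -5]
ROT      [-3, -9, -5, -5]
DIV      [-3, -9, 1]
SUB      [-3, -10]
STORE 0  [-3]
PUSH -2  [-3, -2]
OVER     [-3, -2, -3]
POP      [-3, -2]
ADD      [-5]
PUSH 4   [-5, 4]
SWAP     [4, -5]
SUB      [9]
PUSH 4   [9, 4]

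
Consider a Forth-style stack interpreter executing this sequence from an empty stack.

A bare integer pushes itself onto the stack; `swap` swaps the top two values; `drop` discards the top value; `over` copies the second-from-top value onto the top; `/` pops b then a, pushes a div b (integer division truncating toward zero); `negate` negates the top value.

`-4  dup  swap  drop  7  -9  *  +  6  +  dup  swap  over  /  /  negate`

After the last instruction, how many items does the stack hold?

1

-4      [-4]
dup     [-4, -4]
swap    [-4, -4]
drop    [-4]
7       [-4, 7]
-9      [-4, 7, -9]
*       [-4, -63]
+       [-67]
6       [-67, 6]
+       [-61]
dup     [-61, -61]
swap    [-61, -61]
over    [-61, -61, -61]
/       [-61, 1]
/       [-61]
negate  [61]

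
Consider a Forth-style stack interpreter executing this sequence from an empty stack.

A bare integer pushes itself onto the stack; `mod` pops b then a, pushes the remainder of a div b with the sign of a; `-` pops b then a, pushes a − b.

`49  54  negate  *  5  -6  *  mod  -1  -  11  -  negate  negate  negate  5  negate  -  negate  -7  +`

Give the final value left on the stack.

49      49
54      49 54
negate  49 -54
*       -2646
5       -2646 5
-6      -2646 5 -6
*       -2646 -30
mod     -6
-1      -6 -1
-       -5
11      -5 11
-       -16
negate  16
negate  -16
negate  16
5       16 5
negate  16 -5
-       21
negate  -21
-7      -21 -7
+       -28

-28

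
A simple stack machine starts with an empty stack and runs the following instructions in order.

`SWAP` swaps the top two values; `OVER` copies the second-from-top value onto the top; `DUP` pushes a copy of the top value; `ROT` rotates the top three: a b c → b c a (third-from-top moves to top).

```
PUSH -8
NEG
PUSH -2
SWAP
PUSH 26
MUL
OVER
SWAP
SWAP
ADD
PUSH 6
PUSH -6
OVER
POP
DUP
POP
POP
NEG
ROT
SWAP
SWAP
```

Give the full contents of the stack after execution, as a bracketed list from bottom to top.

[206, -6, -2]

PUSH -8 -> [-8]
NEG     -> [8]
PUSH -2 -> [8, -2]
SWAP    -> [-2, 8]
PUSH 26 -> [-2, 8, 26]
MUL     -> [-2, 208]
OVER    -> [-2, 208, -2]
SWAP    -> [-2, -2, 208]
SWAP    -> [-2, 208, -2]
ADD     -> [-2, 206]
PUSH 6  -> [-2, 206, 6]
PUSH -6 -> [-2, 206, 6, -6]
OVER    -> [-2, 206, 6, -6, 6]
POP     -> [-2, 206, 6, -6]
DUP     -> [-2, 206, 6, -6, -6]
POP     -> [-2, 206, 6, -6]
POP     -> [-2, 206, 6]
NEG     -> [-2, 206, -6]
ROT     -> [206, -6, -2]
SWAP    -> [206, -2, -6]
SWAP    -> [206, -6, -2]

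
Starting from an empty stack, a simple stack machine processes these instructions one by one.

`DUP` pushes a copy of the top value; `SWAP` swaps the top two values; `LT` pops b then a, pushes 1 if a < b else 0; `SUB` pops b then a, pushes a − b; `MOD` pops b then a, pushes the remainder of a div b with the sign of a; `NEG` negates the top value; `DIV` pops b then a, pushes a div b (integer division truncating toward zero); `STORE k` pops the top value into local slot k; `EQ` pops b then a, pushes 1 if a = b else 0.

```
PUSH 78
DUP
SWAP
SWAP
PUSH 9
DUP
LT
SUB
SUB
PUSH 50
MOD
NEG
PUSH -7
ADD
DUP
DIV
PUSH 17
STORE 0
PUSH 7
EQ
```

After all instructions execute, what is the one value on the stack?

PUSH 78 : 78
DUP     : 78 78
SWAP    : 78 78
SWAP    : 78 78
PUSH 9  : 78 78 9
DUP     : 78 78 9 9
LT      : 78 78 0
SUB     : 78 78
SUB     : 0
PUSH 50 : 0 50
MOD     : 0
NEG     : 0
PUSH -7 : 0 -7
ADD     : -7
DUP     : -7 -7
DIV     : 1
PUSH 17 : 1 17
STORE 0 : 1
PUSH 7  : 1 7
EQ      : 0

0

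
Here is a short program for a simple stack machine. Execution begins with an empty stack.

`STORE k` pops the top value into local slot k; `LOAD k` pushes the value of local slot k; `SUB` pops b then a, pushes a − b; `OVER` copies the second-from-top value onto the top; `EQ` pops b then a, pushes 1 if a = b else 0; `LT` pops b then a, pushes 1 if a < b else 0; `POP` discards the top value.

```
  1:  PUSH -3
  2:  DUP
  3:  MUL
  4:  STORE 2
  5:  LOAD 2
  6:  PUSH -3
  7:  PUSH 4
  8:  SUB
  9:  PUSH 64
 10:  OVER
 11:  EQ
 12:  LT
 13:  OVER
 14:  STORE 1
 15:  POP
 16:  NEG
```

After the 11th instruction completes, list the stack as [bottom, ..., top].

[9, -7, 0]

PUSH -3 → -3
DUP     → -3 -3
MUL     → 9
STORE 2 → (empty)
LOAD 2  → 9
PUSH -3 → 9 -3
PUSH 4  → 9 -3 4
SUB     → 9 -7
PUSH 64 → 9 -7 64
OVER    → 9 -7 64 -7
EQ      → 9 -7 0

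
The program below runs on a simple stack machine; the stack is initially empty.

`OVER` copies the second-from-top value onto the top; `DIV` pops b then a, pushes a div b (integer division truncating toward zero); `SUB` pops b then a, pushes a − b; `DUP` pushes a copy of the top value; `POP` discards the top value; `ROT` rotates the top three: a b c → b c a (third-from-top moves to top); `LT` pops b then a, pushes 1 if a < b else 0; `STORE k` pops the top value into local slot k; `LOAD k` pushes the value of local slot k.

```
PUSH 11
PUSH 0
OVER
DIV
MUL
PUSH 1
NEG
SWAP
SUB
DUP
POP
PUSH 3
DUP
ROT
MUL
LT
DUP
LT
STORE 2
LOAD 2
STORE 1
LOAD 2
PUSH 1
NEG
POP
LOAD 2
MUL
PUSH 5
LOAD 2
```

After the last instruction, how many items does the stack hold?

3

PUSH 11 → 11
PUSH 0  → 11 0
OVER    → 11 0 11
DIV     → 11 0
MUL     → 0
PUSH 1  → 0 1
NEG     → 0 -1
SWAP    → -1 0
SUB     → -1
DUP     → -1 -1
POP     → -1
PUSH 3  → -1 3
DUP     → -1 3 3
ROT     → 3 3 -1
MUL     → 3 -3
LT      → 0
DUP     → 0 0
LT      → 0
STORE 2 → (empty)
LOAD 2  → 0
STORE 1 → (empty)
LOAD 2  → 0
PUSH 1  → 0 1
NEG     → 0 -1
POP     → 0
LOAD 2  → 0 0
MUL     → 0
PUSH 5  → 0 5
LOAD 2  → 0 5 0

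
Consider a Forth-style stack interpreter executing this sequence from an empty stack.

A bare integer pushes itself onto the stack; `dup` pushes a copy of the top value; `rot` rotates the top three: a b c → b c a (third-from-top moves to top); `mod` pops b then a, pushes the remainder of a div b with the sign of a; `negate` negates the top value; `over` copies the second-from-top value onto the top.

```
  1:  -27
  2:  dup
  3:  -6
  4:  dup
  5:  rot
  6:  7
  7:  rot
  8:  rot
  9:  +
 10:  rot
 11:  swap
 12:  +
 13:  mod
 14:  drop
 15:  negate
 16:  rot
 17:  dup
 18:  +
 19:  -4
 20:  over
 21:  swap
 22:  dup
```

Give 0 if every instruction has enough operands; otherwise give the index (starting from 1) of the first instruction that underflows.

-27    -> [-27]
dup    -> [-27, -27]
-6     -> [-27, -27, -6]
dup    -> [-27, -27, -6, -6]
rot    -> [-27, -6, -6, -27]
7      -> [-27, -6, -6, -27, 7]
rot    -> [-27, -6, -27, 7, -6]
rot    -> [-27, -6, 7, -6, -27]
+      -> [-27, -6, 7, -33]
rot    -> [-27, 7, -33, -6]
swap   -> [-27, 7, -6, -33]
+      -> [-27, 7, -39]
mod    -> [-27, 7]
drop   -> [-27]
negate -> [27]
rot  — needs 3 operands, stack has 1 → underflow

16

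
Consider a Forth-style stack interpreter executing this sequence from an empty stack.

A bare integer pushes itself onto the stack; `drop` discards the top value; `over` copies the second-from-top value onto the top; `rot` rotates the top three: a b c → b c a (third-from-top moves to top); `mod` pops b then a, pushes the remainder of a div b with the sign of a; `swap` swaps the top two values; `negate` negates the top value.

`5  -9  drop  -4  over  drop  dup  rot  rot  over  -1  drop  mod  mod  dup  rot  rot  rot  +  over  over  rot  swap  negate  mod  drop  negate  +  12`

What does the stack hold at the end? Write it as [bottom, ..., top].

5      → 5
-9     → 5 -9
drop   → 5
-4     → 5 -4
over   → 5 -4 5
drop   → 5 -4
dup    → 5 -4 -4
rot    → -4 -4 5
rot    → -4 5 -4
over   → -4 5 -4 5
-1     → -4 5 -4 5 -1
drop   → -4 5 -4 5
mod    → -4 5 -4
mod    → -4 1
dup    → -4 1 1
rot    → 1 1 -4
rot    → 1 -4 1
rot    → -4 1 1
+      → -4 2
over   → -4 2 -4
over   → -4 2 -4 2
rot    → -4 -4 2 2
swap   → -4 -4 2 2
negate → -4 -4 2 -2
mod    → -4 -4 0
drop   → -4 -4
negate → -4 4
+      → 0
12     → 0 12

[0, 12]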